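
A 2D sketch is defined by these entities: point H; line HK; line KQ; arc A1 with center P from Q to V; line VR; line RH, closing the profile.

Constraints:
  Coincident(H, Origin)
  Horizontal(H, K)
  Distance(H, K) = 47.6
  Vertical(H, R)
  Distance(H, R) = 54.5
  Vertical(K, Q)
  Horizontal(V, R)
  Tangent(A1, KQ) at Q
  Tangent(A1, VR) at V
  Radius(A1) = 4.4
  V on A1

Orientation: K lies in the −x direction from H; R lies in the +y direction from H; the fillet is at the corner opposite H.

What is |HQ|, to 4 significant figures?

69.11

The virtual corner opposite H is at (-47.60, 54.50). Tangency of A1 to KQ means the radius PQ is perpendicular to KQ and since A1 is tangent to VR there, PV ⟂ VR, with radius 4.4, so the center P sits 4.4 in from both sides at P = (-43.20, 50.10). That places the tangent points at Q = (-47.60, 50.10) on KQ and V = (-43.20, 54.50) on VR. Then |HQ| = |Q − H| = 69.11.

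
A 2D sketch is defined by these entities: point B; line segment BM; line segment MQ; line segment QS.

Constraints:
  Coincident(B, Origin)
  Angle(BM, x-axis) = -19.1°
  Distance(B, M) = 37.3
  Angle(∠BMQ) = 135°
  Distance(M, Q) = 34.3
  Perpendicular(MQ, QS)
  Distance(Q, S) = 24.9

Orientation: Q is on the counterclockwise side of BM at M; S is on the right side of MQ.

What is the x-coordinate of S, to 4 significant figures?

76.98

∠BMQ = 135.0°, so MQ runs at -19.1° + (180° − 135.0°) = 25.90° from the x-axis; with |MQ| = 34.3, Q = M + 34.3·(cos 25.90°, sin 25.90°) = (66.10, 2.777). MQ is perpendicular to QS; with |QS| = 24.9 on the right of MQ, S = Q + 24.9·(0.4368, -0.8996) = (76.98, -19.62). So S.x = 76.98.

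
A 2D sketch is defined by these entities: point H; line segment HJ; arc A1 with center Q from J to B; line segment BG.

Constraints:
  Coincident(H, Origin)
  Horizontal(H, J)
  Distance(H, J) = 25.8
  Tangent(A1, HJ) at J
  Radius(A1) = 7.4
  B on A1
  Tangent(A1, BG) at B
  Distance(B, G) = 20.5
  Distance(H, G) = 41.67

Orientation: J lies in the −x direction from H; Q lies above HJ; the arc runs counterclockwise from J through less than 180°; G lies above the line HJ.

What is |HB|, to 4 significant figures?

22.50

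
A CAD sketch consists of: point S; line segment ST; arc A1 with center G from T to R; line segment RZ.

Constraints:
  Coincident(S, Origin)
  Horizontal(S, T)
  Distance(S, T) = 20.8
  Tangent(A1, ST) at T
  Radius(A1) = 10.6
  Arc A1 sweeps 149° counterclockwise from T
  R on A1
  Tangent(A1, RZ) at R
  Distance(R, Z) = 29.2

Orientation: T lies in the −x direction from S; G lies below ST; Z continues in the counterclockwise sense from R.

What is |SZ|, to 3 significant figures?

34.7

On A1, T sits at bearing 90° from G; a 149° counterclockwise sweep puts R at bearing 239°, so R = G + 10.6·(cos 239°, sin 239°) = (-26.3, -19.7). A1 meets RZ tangentially, so GR is at right angles to RZ, so RZ runs along (−sin 239°, cos 239°); with |RZ| = 29.2, Z = (-1.23, -34.7). Then |SZ| = |Z − S| = 34.7.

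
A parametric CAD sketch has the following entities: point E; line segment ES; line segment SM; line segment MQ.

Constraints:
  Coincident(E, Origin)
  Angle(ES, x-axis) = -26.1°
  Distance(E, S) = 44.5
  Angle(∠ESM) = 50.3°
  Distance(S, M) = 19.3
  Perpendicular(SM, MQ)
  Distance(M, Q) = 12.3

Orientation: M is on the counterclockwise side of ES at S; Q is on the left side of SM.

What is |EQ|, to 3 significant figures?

23.8

E is at the origin; ES runs at -26.1° with length 44.5, so S = 44.5·(cos -26.1°, sin -26.1°) = (40.0, -19.6). ∠ESM = 50.3°, so SM runs at -26.1° + (180° − 50.3°) = 104° from the x-axis; with |SM| = 19.3, M = S + 19.3·(cos 104°, sin 104°) = (35.4, -0.818). The perpendicularity gives MQ at right angles to SM; with |MQ| = 12.3 on the left of SM, Q = M + 12.3·(-0.972, -0.235) = (23.5, -3.71). Then |EQ| = |Q − E| = 23.8.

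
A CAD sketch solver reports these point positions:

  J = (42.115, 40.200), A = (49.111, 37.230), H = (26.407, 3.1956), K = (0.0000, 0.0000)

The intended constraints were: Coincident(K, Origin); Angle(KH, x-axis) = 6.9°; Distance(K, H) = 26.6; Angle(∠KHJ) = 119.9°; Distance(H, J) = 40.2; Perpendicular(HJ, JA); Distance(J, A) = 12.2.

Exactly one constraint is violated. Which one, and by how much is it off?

Distance(J, A) = 12.2 — off by 4.60.

K = (0.00, 0.00) ✓; KH at 6.900° ✓; |KH| = 26.60 ✓; ∠KHJ = 119.9° ✓; |HJ| = 40.20 ✓; ∠(HJ, JA) = 90.00° ✓; |JA| = 7.600 ✗.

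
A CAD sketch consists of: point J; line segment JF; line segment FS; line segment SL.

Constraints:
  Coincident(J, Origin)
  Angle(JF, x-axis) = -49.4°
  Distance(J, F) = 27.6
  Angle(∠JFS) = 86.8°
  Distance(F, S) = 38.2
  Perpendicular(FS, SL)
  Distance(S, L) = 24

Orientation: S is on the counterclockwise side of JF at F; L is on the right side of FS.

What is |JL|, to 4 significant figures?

63.26

J is at the origin; JF runs at -49.4° with length 27.6, so F = 27.6·(cos -49.4°, sin -49.4°) = (17.96, -20.96). ∠JFS = 86.8°, so FS runs at -49.4° + (180° − 86.8°) = 43.80° from the x-axis; with |FS| = 38.2, S = F + 38.2·(cos 43.80°, sin 43.80°) = (45.53, 5.484). FS is perpendicular to SL; with |SL| = 24.0 on the right of FS, L = S + 24.0·(0.6921, -0.7218) = (62.14, -11.84). Then |JL| = |L − J| = 63.26.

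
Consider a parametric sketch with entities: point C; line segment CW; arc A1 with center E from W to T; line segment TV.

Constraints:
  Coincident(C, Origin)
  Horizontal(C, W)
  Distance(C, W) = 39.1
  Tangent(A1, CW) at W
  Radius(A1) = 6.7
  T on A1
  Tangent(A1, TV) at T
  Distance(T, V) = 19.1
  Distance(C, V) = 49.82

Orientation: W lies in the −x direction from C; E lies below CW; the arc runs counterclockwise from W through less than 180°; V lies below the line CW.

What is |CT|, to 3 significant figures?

46.4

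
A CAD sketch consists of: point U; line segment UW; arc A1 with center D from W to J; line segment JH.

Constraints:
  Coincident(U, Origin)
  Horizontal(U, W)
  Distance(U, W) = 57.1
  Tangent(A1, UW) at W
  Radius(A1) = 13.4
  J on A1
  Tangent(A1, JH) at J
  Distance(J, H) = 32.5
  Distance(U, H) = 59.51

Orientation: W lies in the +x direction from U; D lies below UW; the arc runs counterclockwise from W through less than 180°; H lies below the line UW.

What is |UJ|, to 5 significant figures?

45.361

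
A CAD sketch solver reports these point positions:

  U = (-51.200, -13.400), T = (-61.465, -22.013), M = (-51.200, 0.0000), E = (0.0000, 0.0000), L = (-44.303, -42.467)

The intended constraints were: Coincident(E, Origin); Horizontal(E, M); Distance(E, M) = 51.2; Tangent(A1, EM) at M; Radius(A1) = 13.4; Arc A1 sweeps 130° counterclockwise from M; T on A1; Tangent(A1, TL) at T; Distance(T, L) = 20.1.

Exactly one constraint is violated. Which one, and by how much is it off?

Distance(T, L) = 20.1 — off by 6.60.

E = (0.00, 0.00) ✓; E.y = 0.00, M.y = 0.00 ✓; |EM| = 51.20 ✓; ∠(UM, ME) = 90.00° ✓; |UM| = 13.40 ✓; bearing(U→T) − bearing(U→M) = 130.0° ✓; |UT| = 13.40 ✓; ∠(UT, TL) = 90.00° ✓; |TL| = 26.70 ✗.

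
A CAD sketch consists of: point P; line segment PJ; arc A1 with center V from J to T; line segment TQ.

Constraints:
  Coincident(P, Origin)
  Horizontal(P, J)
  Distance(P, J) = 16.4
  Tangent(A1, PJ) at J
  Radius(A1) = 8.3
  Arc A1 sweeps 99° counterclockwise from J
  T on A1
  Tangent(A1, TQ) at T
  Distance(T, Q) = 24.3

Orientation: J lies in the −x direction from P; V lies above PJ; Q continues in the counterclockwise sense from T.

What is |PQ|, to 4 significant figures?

35.68

P is at the origin; P and J share the same y with |PJ| = 16.4 and J on the −x side, so J = (-16.40, 0.000). Tangency of A1 to PJ means the radius VJ is perpendicular to PJ, so V = J + (0, 8.3) = (-16.40, 8.300). On A1, J sits at bearing -90° from V; a 99° counterclockwise sweep puts T at bearing 9°, so T = V + 8.3·(cos 9°, sin 9°) = (-8.202, 9.598). Since A1 is tangent to TQ there, VT ⟂ TQ, so TQ runs along (−sin 9°, cos 9°); with |TQ| = 24.3, Q = (-12.00, 33.60). Then |PQ| = |Q − P| = 35.68.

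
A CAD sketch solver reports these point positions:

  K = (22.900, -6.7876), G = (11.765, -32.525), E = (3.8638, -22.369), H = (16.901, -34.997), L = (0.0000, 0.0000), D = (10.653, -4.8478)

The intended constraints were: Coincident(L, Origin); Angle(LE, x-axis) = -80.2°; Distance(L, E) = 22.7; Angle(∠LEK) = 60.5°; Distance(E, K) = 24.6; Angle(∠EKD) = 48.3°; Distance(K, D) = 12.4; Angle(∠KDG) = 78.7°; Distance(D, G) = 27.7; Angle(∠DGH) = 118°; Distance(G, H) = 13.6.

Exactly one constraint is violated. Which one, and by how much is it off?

Distance(G, H) = 13.6 — off by 7.90.

L = (0.00, 0.00) ✓; LE at -80.20° ✓; |LE| = 22.70 ✓; ∠LEK = 60.50° ✓; |EK| = 24.60 ✓; ∠EKD = 48.30° ✓; |KD| = 12.40 ✓; ∠KDG = 78.70° ✓; |DG| = 27.70 ✓; ∠DGH = 118.0° ✓; |GH| = 5.700 ✗.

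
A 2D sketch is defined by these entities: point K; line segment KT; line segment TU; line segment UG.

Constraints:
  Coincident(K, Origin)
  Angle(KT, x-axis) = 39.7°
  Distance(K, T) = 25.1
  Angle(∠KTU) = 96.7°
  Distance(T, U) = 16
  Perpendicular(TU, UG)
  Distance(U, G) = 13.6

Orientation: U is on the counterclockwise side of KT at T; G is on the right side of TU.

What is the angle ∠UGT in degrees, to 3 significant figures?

49.6°

K is at the origin; KT runs at 39.7° with length 25.1, so T = 25.1·(cos 39.7°, sin 39.7°) = (19.3, 16.0). ∠KTU = 96.7°, so TU runs at 39.7° + (180° − 96.7°) = 123° from the x-axis; with |TU| = 16.0, U = T + 16.0·(cos 123°, sin 123°) = (10.6, 29.5). The perpendicularity gives UG at right angles to TU; with |UG| = 13.6 on the right of TU, G = U + 13.6·(0.839, 0.545) = (22.0, 36.9). Then cos ∠UGT = GU·GT / (|GU||GT|), giving 49.6°.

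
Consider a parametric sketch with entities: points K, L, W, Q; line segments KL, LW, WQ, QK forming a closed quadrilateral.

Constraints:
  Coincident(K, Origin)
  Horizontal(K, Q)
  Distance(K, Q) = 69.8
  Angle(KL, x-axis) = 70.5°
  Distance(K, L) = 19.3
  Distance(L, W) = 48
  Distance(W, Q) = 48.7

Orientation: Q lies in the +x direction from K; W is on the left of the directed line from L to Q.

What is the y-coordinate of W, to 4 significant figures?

43.24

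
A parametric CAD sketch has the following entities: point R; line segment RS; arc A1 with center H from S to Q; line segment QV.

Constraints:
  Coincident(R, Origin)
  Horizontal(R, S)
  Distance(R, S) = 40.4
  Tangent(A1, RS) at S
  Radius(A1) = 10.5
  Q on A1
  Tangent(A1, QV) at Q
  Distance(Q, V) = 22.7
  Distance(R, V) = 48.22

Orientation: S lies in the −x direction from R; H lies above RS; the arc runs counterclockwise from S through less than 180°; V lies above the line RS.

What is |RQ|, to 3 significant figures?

32.4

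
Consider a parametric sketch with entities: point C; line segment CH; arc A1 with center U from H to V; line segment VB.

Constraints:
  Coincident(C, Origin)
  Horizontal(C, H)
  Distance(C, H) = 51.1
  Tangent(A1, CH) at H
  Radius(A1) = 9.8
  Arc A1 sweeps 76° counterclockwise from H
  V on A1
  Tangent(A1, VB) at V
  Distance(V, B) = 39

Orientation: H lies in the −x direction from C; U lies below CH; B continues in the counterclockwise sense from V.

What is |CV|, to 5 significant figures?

61.063

Since A1 is tangent to CH there, UH ⟂ CH, so U = H + (0, -9.8) = (-51.100, -9.8000). On A1, H sits at bearing 90° from U; a 76° counterclockwise sweep puts V at bearing 166°, so V = U + 9.8·(cos 166°, sin 166°) = (-60.609, -7.4292). Then |CV| = |V − C| = 61.063.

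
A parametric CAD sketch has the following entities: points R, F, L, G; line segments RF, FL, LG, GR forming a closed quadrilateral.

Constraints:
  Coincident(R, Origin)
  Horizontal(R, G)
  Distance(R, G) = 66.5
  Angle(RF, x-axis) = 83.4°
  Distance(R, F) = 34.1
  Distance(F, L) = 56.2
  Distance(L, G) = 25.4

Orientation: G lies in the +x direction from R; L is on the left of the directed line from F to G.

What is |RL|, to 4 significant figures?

64.12

R is at the origin; R and G share the same y with |RG| = 66.5 and G in +x, so G = (66.5, 0). RF runs at 83.4° with |RF| = 34.1, so F = (3.919, 33.87). L is determined by |FL| = 56.2 and |LG| = 25.4 together: it lies at the intersection of circle(F, 56.2) and circle(G, 25.4). With |FG| = 71.16, the foot of the radical line on FG is 53.24 from F and the perpendicular offset is √(56.2² − 53.24²) = 18.00. Taking the left-of-FG solution: L = (59.31, 24.36).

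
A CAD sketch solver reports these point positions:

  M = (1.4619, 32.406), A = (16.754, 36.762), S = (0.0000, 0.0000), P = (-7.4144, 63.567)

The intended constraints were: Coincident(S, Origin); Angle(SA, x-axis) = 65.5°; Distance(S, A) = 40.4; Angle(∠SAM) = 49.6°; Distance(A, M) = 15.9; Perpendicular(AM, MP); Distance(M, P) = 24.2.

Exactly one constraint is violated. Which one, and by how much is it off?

Distance(M, P) = 24.2 — off by 8.20.

S = (0.00, 0.00) ✓; SA at 65.50° ✓; |SA| = 40.40 ✓; ∠SAM = 49.60° ✓; |AM| = 15.90 ✓; ∠(AM, MP) = 90.00° ✓; |MP| = 32.40 ✗.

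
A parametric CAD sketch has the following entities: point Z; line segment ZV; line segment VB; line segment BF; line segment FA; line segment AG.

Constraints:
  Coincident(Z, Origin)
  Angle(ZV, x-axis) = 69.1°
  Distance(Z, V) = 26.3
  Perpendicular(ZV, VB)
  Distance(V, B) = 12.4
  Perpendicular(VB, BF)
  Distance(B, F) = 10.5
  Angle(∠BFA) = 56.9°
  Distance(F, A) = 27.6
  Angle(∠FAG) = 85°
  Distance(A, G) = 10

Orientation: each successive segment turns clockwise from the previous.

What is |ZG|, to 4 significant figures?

39.01

Z is at the origin; ZV runs at 69.1° with length 26.3, so V = (9.382, 24.57). ZV is perpendicular to VB, so VB runs at -20.90°; with |VB| = 12.4, B = (20.97, 20.15). The perpendicularity gives BF at right angles to VB, so BF runs at -110.9°; with |BF| = 10.5, F = (17.22, 10.34). ∠BFA = 56.9° gives FA at 126.0° from the x-axis; with |FA| = 27.6, A = (0.9977, 32.67). ∠FAG = 85.0° gives AG at 31.00° from the x-axis; with |AG| = 10.0, G = (9.569, 37.82). Then |ZG| = |G − Z| = 39.01.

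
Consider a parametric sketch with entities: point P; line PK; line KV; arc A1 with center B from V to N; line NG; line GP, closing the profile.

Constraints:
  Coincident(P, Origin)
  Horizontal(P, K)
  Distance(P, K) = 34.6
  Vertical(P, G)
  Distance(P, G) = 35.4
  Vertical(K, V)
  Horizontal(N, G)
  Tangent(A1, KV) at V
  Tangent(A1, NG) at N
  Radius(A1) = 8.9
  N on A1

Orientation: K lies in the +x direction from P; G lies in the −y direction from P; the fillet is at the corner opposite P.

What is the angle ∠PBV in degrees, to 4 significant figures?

134.1°

P is at the origin; PK is horizontal with |PK| = 34.6 and K on the +x side, so K = (34.60, 0.000). PG is vertical with |PG| = 35.4 and G on the −y side, so G = (0.000, -35.40). The virtual corner opposite P is at (34.60, -35.40). The tangent condition forces BV to be normal to KV and tangency of A1 to NG means the radius BN is perpendicular to NG, with radius 8.9, so the center B sits 8.9 in from both sides at B = (25.70, -26.50). That places the tangent points at V = (34.60, -26.50) on KV and N = (25.70, -35.40) on NG. Then cos ∠PBV = BP·BV / (|BP||BV|), giving 134.1°.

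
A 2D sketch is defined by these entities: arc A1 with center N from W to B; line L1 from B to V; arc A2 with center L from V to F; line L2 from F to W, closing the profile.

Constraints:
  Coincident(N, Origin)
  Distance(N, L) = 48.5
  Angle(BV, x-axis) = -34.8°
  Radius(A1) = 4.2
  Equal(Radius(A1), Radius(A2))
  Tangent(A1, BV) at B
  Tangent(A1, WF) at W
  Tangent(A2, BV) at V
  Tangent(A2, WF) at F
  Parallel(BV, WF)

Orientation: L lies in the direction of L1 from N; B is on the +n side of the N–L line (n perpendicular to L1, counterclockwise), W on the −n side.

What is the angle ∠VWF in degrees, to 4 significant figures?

9.826°

The slot axis is L1's direction at -34.8°, so u = (cos -34.8°, sin -34.8°) = (0.8211, -0.5707) and n = (−sin -34.8°, cos -34.8°) = (0.5707, 0.8211). N is at the origin and L lies 48.5 along u from N, so L = 48.5·u = (39.83, -27.68). Tangency of A1 to both parallel lines with radius 4.2 puts B and W at N ± 4.2·n: B = (2.397, 3.449), W = (-2.397, -3.449). Equal radii place V and F the same way about L: V = L + 4.2·n = (42.22, -24.23), F = L − 4.2·n = (37.43, -31.13). Then cos ∠VWF = WV·WF / (|WV||WF|), giving 9.826°.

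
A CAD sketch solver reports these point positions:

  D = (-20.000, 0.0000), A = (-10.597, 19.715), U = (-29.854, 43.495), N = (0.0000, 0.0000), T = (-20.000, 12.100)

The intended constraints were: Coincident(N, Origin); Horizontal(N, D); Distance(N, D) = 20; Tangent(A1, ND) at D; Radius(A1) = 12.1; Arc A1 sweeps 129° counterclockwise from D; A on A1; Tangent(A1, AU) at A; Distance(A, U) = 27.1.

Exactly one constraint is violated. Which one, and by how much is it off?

Distance(A, U) = 27.1 — off by 3.50.

N = (0.00, 0.00) ✓; N.y = 0.00, D.y = 0.00 ✓; |ND| = 20.00 ✓; ∠(TD, DN) = 90.00° ✓; |TD| = 12.10 ✓; bearing(T→A) − bearing(T→D) = 129.0° ✓; |TA| = 12.10 ✓; ∠(TA, AU) = 90.00° ✓; |AU| = 30.60 ✗.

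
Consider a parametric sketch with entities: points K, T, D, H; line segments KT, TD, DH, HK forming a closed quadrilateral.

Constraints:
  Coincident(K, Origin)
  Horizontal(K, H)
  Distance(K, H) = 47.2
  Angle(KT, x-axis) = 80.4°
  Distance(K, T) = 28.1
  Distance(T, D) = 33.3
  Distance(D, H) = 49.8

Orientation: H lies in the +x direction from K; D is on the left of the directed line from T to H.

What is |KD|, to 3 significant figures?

56.9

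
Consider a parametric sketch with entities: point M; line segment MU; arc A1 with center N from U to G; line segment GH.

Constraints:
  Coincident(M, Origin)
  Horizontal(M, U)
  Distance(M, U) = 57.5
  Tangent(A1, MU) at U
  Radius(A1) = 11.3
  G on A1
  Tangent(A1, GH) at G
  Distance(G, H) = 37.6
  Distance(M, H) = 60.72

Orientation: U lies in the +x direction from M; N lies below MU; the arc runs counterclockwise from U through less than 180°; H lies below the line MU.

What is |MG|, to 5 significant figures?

47.300

M is at the origin; M and U share the same y with |MU| = 57.5 and U on the +x side, so U = (57.500, 0.0000). Since A1 is tangent to MU there, NU ⟂ MU, so N = U + (0, -11.3) = (57.500, -11.300). Since NG ⟂ GH (tangency), |NH| = √(11.3² + 37.6²) = 39.261 regardless of where G sits on A1. So H lies on both circle(M, 60.72) and circle(N, 39.261); the below-MU intersection is H = (39.445, -46.163). G is the foot of the tangent from H: G = (46.395, -9.2112).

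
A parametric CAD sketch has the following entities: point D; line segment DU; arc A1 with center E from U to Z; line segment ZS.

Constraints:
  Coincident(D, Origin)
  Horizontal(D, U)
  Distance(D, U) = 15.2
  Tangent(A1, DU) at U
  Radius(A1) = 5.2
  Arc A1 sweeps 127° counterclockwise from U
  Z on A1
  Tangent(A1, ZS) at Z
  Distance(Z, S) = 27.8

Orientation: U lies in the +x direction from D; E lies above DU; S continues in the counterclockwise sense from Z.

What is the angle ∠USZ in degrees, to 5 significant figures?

14.611°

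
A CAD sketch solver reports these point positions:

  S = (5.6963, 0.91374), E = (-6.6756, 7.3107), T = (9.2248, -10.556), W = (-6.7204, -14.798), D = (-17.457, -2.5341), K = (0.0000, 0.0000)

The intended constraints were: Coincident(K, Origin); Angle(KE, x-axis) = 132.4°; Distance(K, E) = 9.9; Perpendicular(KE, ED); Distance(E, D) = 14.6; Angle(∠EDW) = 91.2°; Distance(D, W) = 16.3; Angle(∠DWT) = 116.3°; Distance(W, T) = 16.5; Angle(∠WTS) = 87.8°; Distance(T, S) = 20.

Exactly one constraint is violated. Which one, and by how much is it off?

Distance(T, S) = 20 — off by 8.00.

K = (0.00, 0.00) ✓; KE at 132.4° ✓; |KE| = 9.900 ✓; ∠(KE, ED) = 90.00° ✓; |ED| = 14.60 ✓; ∠EDW = 91.20° ✓; |DW| = 16.30 ✓; ∠DWT = 116.3° ✓; |WT| = 16.50 ✓; ∠WTS = 87.80° ✓; |TS| = 12.00 ✗.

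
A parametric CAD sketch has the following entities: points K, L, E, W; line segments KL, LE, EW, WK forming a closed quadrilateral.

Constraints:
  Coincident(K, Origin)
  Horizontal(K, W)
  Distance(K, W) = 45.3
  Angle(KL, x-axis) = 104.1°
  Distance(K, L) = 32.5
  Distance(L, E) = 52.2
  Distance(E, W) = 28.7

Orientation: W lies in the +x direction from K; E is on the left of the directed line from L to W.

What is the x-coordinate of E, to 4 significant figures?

44.21

Checks: |LE| = 52.20 ✓; |EW| = 28.70 ✓.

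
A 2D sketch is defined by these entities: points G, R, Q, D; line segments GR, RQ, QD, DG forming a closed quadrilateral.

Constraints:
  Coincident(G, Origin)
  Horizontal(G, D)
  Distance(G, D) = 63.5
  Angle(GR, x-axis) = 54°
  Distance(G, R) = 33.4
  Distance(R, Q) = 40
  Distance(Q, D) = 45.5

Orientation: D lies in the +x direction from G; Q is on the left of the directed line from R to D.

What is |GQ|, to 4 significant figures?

71.29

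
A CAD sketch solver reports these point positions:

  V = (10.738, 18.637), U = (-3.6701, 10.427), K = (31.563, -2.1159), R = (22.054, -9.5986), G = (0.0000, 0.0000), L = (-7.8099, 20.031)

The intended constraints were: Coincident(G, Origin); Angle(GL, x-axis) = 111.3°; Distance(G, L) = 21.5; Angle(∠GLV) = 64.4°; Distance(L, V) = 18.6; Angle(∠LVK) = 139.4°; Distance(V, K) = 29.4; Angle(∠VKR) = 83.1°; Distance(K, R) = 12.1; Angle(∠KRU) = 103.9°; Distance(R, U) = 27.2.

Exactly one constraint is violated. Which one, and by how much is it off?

Distance(R, U) = 27.2 — off by 5.40.

G = (0.00, 0.00) ✓; GL at 111.3° ✓; |GL| = 21.50 ✓; ∠GLV = 64.40° ✓; |LV| = 18.60 ✓; ∠LVK = 139.4° ✓; |VK| = 29.40 ✓; ∠VKR = 83.10° ✓; |KR| = 12.10 ✓; ∠KRU = 103.9° ✓; |RU| = 32.60 ✗.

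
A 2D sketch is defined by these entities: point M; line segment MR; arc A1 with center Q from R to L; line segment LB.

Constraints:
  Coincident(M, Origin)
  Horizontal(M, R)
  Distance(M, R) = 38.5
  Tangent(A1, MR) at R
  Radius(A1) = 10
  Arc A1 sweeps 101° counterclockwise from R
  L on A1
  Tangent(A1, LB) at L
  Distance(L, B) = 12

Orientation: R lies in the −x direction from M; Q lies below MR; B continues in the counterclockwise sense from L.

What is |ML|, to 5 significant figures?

49.762

M is at the origin; MR is horizontal with |MR| = 38.5 and R on the −x side, so R = (-38.500, 0.0000). Tangency of A1 to MR means the radius QR is perpendicular to MR, so Q = R + (0, -10) = (-38.500, -10.000). On A1, R sits at bearing 90° from Q; a 101° counterclockwise sweep puts L at bearing 191°, so L = Q + 10.0·(cos 191°, sin 191°) = (-48.316, -11.908). Then |ML| = |L − M| = 49.762.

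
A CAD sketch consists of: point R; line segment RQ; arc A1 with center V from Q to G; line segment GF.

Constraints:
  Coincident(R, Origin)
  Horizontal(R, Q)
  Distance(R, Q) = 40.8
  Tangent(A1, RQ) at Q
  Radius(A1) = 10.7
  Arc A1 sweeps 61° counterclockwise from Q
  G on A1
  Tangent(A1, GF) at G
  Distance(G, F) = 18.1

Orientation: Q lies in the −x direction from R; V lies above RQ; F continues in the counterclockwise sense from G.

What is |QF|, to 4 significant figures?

28.01

R is at the origin; R and Q share the same y with |RQ| = 40.8 and Q on the −x side, so Q = (-40.80, 0.000). The tangent condition forces VQ to be normal to RQ, so V = Q + (0, 10.7) = (-40.80, 10.70). On A1, Q sits at bearing -90° from V; a 61° counterclockwise sweep puts G at bearing -29°, so G = V + 10.7·(cos -29°, sin -29°) = (-31.44, 5.513). A1 meets GF tangentially, so VG is at right angles to GF, so GF runs along (−sin -29°, cos -29°); with |GF| = 18.1, F = (-22.67, 21.34). Then |QF| = |F − Q| = 28.01.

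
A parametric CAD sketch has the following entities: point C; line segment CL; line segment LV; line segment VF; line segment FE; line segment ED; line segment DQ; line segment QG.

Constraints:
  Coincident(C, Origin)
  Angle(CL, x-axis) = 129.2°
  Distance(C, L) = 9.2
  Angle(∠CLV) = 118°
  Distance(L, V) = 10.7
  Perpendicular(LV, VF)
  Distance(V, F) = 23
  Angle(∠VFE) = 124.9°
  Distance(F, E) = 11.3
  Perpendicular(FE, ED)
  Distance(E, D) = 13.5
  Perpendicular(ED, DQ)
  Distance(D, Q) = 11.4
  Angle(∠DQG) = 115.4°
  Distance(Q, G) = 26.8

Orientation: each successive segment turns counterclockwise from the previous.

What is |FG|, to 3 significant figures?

15.8

C is at the origin; CL runs at 129.2° with length 9.2, so L = (-5.81, 7.13). ∠CLV = 118.0° gives LV at -169° from the x-axis; with |LV| = 10.7, V = (-16.3, 5.05). LV ⟂ VF, so VF runs at -78.8°; with |VF| = 23.0, F = (-11.8, -17.5). ∠VFE = 124.9° gives FE at -23.7° from the x-axis; with |FE| = 11.3, E = (-1.50, -22.1). FE is perpendicular to ED, so ED runs at 66.3°; with |ED| = 13.5, D = (3.93, -9.69). The perpendicularity gives DQ at right angles to ED, so DQ runs at 156°; with |DQ| = 11.4, Q = (-6.51, -5.11). ∠DQG = 115.4° gives QG at -139° from the x-axis; with |QG| = 26.8, G = (-26.8, -22.7). Then |FG| = |G − F| = 15.8.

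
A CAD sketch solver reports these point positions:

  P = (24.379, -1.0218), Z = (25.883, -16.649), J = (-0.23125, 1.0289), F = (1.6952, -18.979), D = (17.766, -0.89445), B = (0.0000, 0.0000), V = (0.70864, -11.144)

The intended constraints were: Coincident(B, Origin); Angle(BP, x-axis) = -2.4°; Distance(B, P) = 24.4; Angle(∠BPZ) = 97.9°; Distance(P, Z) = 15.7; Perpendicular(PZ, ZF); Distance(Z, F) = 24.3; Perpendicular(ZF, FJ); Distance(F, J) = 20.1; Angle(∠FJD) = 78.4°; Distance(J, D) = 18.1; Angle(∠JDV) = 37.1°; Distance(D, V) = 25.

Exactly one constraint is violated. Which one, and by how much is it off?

Distance(D, V) = 25 — off by 5.10.

B = (0.00, 0.00) ✓; BP at -2.400° ✓; |BP| = 24.40 ✓; ∠BPZ = 97.90° ✓; |PZ| = 15.70 ✓; ∠(PZ, ZF) = 90.00° ✓; |ZF| = 24.30 ✓; ∠(ZF, FJ) = 90.00° ✓; |FJ| = 20.10 ✓; ∠FJD = 78.40° ✓; |JD| = 18.10 ✓; ∠JDV = 37.10° ✓; |DV| = 19.90 ✗.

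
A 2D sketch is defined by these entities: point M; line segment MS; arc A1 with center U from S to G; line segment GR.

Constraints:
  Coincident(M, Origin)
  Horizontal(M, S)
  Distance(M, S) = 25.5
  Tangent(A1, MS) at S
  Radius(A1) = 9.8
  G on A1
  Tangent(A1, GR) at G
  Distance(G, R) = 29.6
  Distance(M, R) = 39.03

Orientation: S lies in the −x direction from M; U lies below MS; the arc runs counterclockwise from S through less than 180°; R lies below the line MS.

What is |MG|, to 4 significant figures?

36.44

Checks: |US| = 9.800 ✓; |UG| = 9.800 ✓; ∠(UG, GR) = 90.00° ✓; |GR| = 29.60 ✓; |MR| = 39.03 ✓.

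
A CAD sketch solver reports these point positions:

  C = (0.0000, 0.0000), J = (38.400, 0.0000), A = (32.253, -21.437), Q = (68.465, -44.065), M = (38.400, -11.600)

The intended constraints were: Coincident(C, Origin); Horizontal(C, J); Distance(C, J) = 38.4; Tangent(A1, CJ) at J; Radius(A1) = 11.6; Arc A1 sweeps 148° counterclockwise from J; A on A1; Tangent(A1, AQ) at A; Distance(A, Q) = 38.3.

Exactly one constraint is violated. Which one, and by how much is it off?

Distance(A, Q) = 38.3 — off by 4.40.

C = (0.00, 0.00) ✓; C.y = 0.00, J.y = 0.00 ✓; |CJ| = 38.40 ✓; ∠(MJ, JC) = 90.00° ✓; |MJ| = 11.60 ✓; bearing(M→A) − bearing(M→J) = 148.0° ✓; |MA| = 11.60 ✓; ∠(MA, AQ) = 90.00° ✓; |AQ| = 42.70 ✗.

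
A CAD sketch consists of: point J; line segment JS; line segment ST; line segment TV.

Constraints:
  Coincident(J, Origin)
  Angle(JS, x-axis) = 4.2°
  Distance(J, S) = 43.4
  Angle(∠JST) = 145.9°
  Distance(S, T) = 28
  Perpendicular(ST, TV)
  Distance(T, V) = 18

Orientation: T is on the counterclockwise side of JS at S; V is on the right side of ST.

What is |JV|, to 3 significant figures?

76.7

J is at the origin; JS runs at 4.2° with length 43.4, so S = 43.4·(cos 4.2°, sin 4.2°) = (43.3, 3.18). ∠JST = 145.9°, so ST runs at 4.2° + (180° − 145.9°) = 38.3° from the x-axis; with |ST| = 28.0, T = S + 28.0·(cos 38.3°, sin 38.3°) = (65.3, 20.5). ST ⟂ TV; with |TV| = 18.0 on the right of ST, V = T + 18.0·(0.620, -0.785) = (76.4, 6.41). Then |JV| = |V − J| = 76.7.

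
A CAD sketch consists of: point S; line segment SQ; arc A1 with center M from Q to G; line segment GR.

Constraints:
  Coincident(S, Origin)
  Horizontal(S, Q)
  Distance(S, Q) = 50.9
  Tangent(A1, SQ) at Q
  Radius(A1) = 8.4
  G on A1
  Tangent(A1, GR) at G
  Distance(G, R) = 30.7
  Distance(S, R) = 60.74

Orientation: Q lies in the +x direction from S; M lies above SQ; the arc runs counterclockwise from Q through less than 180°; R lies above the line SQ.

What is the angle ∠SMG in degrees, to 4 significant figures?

165.0°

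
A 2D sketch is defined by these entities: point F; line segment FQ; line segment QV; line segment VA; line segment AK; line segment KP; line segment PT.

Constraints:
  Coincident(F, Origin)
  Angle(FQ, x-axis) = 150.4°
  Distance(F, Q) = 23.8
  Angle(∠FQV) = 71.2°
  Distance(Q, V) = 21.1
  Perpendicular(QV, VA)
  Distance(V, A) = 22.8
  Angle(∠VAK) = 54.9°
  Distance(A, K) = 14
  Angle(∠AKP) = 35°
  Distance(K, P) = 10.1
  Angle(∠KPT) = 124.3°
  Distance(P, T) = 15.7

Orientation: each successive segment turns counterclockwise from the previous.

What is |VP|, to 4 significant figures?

14.83

∠VAK = 54.9° gives AK at 114.3° from the x-axis; with |AK| = 14.0, K = (-8.013, -0.4831). ∠AKP = 35.0° gives KP at -100.7° from the x-axis; with |KP| = 10.1, P = (-9.888, -10.41). Then |VP| = |P − V| = 14.83.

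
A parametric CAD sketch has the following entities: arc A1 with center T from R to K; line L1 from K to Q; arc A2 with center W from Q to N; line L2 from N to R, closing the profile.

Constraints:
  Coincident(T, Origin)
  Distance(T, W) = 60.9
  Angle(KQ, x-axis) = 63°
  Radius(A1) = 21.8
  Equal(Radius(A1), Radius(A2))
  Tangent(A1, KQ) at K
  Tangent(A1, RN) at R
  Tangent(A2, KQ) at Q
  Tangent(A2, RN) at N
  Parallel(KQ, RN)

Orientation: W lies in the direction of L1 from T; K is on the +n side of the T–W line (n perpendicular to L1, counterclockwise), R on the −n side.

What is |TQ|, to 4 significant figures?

64.68

The slot axis is L1's direction at 63.0°, so u = (cos 63.0°, sin 63.0°) = (0.4540, 0.8910) and n = (−sin 63.0°, cos 63.0°) = (-0.8910, 0.4540). T is at the origin and W lies 60.9 along u from T, so W = 60.9·u = (27.65, 54.26). Tangency of A1 to both parallel lines with radius 21.8 puts K and R at T ± 21.8·n: K = (-19.42, 9.897), R = (19.42, -9.897). Equal radii place Q and N the same way about W: Q = W + 21.8·n = (8.224, 64.16), N = W − 21.8·n = (47.07, 44.37). Then |TQ| = |Q − T| = 64.68.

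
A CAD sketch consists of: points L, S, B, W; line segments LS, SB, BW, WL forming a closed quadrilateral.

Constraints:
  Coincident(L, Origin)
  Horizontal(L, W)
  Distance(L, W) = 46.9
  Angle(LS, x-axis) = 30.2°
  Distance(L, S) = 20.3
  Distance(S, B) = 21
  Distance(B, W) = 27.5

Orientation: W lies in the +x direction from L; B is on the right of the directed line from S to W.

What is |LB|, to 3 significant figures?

23.8

L is at the origin; L and W share the same y with |LW| = 46.9 and W in +x, so W = (46.9, 0). LS runs at 30.2° with |LS| = 20.3, so S = (17.5, 10.2). B is determined by |SB| = 21.0 and |BW| = 27.5 together: it lies at the intersection of circle(S, 21.0) and circle(W, 27.5). With |SW| = 31.1, the foot of the radical line on SW is 10.5 from S and the perpendicular offset is √(21.0² − 10.5²) = 18.2. Taking the right-of-SW solution: B = (21.5, -10.4).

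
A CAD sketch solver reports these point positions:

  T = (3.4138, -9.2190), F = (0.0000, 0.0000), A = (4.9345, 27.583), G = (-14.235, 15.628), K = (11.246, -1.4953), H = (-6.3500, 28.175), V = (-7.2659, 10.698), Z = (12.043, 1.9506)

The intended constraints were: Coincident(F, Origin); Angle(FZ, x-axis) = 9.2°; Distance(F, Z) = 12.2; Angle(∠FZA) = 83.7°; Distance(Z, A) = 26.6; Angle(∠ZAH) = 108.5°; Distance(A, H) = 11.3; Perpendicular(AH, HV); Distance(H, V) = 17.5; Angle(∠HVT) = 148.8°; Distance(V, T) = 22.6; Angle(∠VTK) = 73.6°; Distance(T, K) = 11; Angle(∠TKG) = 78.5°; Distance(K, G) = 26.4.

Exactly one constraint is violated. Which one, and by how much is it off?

Distance(K, G) = 26.4 — off by 4.30.

F = (0.00, 0.00) ✓; FZ at 9.200° ✓; |FZ| = 12.20 ✓; ∠FZA = 83.70° ✓; |ZA| = 26.60 ✓; ∠ZAH = 108.5° ✓; |AH| = 11.30 ✓; ∠(AH, HV) = 90.00° ✓; |HV| = 17.50 ✓; ∠HVT = 148.8° ✓; |VT| = 22.60 ✓; ∠VTK = 73.60° ✓; |TK| = 11.00 ✓; ∠TKG = 78.50° ✓; |KG| = 30.70 ✗.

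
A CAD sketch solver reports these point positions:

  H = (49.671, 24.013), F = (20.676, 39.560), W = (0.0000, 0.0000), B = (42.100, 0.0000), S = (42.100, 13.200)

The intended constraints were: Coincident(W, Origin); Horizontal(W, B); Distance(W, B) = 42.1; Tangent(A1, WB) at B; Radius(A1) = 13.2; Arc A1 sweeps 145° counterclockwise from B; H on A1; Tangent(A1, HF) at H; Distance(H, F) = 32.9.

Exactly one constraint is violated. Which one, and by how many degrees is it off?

Tangent(A1, HF) at H — off by 6.80°.

W = (0.00, 0.00) ✓; W.y = 0.00, B.y = 0.00 ✓; |WB| = 42.10 ✓; ∠(SB, BW) = 90.00° ✓; |SB| = 13.20 ✓; bearing(S→H) − bearing(S→B) = 145.0° ✓; |SH| = 13.20 ✓; ∠(SH, HF) = 83.20° ✗; |HF| = 32.90 ✓.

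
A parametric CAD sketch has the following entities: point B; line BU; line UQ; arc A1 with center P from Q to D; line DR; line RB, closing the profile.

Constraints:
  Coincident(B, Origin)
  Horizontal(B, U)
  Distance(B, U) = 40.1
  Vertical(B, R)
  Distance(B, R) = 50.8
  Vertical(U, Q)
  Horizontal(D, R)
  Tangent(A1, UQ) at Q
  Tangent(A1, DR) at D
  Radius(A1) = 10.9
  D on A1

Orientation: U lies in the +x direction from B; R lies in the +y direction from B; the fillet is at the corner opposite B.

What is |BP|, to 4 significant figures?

49.44

B is at the origin; BU is horizontal with |BU| = 40.1 and U on the +x side, so U = (40.10, 0.000). BR is vertical with |BR| = 50.8 and R on the +y side, so R = (0.000, 50.80). The virtual corner opposite B is at (40.10, 50.80). Since A1 is tangent to UQ there, PQ ⟂ UQ and the tangent condition forces PD to be normal to DR, with radius 10.9, so the center P sits 10.9 in from both sides at P = (29.20, 39.90). Then |BP| = |P − B| = 49.44.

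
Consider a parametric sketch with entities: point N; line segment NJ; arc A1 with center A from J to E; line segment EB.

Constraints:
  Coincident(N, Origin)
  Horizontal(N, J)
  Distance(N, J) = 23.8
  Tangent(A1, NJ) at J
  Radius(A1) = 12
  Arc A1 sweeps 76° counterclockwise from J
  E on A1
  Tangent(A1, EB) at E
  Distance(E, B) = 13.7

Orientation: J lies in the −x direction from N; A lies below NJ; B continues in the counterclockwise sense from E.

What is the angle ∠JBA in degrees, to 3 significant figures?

21.5°

N is at the origin; NJ is horizontal with |NJ| = 23.8 and J on the −x side, so J = (-23.8, 0.00). The tangent condition forces AJ to be normal to NJ, so A = J + (0, -12) = (-23.8, -12.0). On A1, J sits at bearing 90° from A; a 76° counterclockwise sweep puts E at bearing 166°, so E = A + 12.0·(cos 166°, sin 166°) = (-35.4, -9.10). A1 meets EB tangentially, so AE is at right angles to EB, so EB runs along (−sin 166°, cos 166°); with |EB| = 13.7, B = (-38.8, -22.4). Then cos ∠JBA = BJ·BA / (|BJ||BA|), giving 21.5°.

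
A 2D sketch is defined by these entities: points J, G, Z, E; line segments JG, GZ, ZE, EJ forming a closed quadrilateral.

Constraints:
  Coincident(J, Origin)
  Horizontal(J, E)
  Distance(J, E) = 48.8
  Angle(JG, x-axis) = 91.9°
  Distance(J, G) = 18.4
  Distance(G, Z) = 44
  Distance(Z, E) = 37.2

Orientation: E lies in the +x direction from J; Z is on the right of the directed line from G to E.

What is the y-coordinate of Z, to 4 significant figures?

-21.33

J is at the origin; J and E share the same y with |JE| = 48.8 and E in +x, so E = (48.8, 0). JG runs at 91.9° with |JG| = 18.4, so G = (-0.6101, 18.39). Z is determined by |GZ| = 44.0 and |ZE| = 37.2 together: it lies at the intersection of circle(G, 44.0) and circle(E, 37.2). With |GE| = 52.72, the foot of the radical line on GE is 31.60 from G and the perpendicular offset is √(44.0² − 31.60²) = 30.62. Taking the right-of-GE solution: Z = (18.32, -21.33).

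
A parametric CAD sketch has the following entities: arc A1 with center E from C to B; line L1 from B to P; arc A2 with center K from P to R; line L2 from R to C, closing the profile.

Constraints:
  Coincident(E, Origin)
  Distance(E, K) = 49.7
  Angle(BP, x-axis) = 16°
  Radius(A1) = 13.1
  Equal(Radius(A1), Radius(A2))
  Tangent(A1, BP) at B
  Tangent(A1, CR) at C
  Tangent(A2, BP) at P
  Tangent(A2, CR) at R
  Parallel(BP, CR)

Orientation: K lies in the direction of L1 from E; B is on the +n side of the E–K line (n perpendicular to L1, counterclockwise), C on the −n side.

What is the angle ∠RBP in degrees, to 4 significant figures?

27.80°

The slot axis is L1's direction at 16.0°, so u = (cos 16.0°, sin 16.0°) = (0.9613, 0.2756) and n = (−sin 16.0°, cos 16.0°) = (-0.2756, 0.9613). E is at the origin and K lies 49.7 along u from E, so K = 49.7·u = (47.77, 13.70). Tangency of A1 to both parallel lines with radius 13.1 puts B and C at E ± 13.1·n: B = (-3.611, 12.59), C = (3.611, -12.59). Equal radii place P and R the same way about K: P = K + 13.1·n = (44.16, 26.29), R = K − 13.1·n = (51.39, 1.107). Then cos ∠RBP = BR·BP / (|BR||BP|), giving 27.80°.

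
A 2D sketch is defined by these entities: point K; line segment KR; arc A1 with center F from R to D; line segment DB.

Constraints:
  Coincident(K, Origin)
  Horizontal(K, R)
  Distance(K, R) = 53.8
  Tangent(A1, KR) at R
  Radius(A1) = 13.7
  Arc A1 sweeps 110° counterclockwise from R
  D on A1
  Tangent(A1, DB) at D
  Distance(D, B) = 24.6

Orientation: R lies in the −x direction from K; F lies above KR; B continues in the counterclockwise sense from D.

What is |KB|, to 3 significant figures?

64.5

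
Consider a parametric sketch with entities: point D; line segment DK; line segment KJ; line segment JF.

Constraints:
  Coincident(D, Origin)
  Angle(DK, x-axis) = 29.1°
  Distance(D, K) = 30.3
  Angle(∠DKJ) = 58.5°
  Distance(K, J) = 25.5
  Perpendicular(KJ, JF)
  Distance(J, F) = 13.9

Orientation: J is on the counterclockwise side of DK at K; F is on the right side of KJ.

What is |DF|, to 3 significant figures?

40.9

D is at the origin; DK runs at 29.1° with length 30.3, so K = 30.3·(cos 29.1°, sin 29.1°) = (26.5, 14.7). ∠DKJ = 58.5°, so KJ runs at 29.1° + (180° − 58.5°) = 151° from the x-axis; with |KJ| = 25.5, J = K + 25.5·(cos 151°, sin 151°) = (4.26, 27.3). KJ ⟂ JF; with |JF| = 13.9 on the right of KJ, F = J + 13.9·(0.491, 0.871) = (11.1, 39.4). Then |DF| = |F − D| = 40.9.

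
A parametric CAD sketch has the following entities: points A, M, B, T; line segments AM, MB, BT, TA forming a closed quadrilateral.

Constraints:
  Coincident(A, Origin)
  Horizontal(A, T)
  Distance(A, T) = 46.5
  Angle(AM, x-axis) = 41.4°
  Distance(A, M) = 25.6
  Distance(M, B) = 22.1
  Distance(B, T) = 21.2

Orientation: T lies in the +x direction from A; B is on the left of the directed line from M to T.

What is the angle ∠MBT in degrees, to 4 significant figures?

95.75°

A is at the origin; A and T share the same y with |AT| = 46.5 and T in +x, so T = (46.5, 0). AM runs at 41.4° with |AM| = 25.6, so M = (19.20, 16.93). B is determined by |MB| = 22.1 and |BT| = 21.2 together: it lies at the intersection of circle(M, 22.1) and circle(T, 21.2). With |MT| = 32.12, the foot of the radical line on MT is 16.67 from M and the perpendicular offset is √(22.1² − 16.67²) = 14.51. Taking the left-of-MT solution: B = (41.02, 20.48).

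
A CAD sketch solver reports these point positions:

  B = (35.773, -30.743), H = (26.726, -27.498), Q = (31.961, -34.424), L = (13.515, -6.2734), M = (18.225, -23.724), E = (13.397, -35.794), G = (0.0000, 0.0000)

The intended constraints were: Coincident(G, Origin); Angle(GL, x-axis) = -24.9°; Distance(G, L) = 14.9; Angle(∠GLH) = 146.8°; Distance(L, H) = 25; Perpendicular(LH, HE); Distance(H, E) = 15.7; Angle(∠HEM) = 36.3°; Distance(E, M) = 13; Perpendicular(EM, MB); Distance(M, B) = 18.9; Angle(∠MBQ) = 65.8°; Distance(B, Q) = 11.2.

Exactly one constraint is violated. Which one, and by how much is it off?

Distance(B, Q) = 11.2 — off by 5.90.

G = (0.00, 0.00) ✓; GL at -24.90° ✓; |GL| = 14.90 ✓; ∠GLH = 146.8° ✓; |LH| = 25.00 ✓; ∠(LH, HE) = 90.00° ✓; |HE| = 15.70 ✓; ∠HEM = 36.30° ✓; |EM| = 13.00 ✓; ∠(EM, MB) = 90.00° ✓; |MB| = 18.90 ✓; ∠MBQ = 65.80° ✓; |BQ| = 5.299 ✗.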